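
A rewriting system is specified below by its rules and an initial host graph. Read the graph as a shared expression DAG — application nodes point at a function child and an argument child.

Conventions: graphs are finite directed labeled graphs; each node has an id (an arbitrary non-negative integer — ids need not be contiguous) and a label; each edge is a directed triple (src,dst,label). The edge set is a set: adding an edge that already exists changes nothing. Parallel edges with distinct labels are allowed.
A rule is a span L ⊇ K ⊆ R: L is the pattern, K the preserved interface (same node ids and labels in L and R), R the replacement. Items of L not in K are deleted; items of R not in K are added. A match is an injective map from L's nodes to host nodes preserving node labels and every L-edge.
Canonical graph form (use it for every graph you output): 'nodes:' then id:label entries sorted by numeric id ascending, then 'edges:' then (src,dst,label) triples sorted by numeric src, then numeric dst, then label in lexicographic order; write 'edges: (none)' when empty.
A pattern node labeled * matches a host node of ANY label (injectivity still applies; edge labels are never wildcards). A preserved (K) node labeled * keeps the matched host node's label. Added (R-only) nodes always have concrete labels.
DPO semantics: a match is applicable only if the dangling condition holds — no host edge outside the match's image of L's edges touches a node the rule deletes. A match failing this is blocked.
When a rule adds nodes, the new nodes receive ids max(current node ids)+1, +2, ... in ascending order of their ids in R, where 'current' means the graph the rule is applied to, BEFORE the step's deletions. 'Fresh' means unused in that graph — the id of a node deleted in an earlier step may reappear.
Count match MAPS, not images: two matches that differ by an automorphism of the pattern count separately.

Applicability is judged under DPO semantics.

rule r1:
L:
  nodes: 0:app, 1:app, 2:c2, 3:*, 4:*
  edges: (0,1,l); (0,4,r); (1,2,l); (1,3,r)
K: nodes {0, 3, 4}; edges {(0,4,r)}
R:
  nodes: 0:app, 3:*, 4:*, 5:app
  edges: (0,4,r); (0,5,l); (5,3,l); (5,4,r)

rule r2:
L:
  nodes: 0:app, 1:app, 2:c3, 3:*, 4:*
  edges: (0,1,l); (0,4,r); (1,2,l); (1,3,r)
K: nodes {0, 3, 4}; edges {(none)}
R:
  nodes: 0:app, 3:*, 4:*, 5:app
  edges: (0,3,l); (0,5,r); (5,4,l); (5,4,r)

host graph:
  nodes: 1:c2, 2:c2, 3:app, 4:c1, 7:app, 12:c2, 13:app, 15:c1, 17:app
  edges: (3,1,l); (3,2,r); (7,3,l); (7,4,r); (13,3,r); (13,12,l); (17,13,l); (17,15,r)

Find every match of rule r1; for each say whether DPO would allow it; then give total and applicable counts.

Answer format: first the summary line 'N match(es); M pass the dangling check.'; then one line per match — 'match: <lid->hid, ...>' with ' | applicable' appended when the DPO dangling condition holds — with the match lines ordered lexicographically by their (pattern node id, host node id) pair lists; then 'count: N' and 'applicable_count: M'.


2 match(es); 1 pass the dangling check.
match: 0->7, 1->3, 2->1, 3->2, 4->4
match: 0->17, 1->13, 2->12, 3->3, 4->15 | applicable
count: 2
applicable_count: 1


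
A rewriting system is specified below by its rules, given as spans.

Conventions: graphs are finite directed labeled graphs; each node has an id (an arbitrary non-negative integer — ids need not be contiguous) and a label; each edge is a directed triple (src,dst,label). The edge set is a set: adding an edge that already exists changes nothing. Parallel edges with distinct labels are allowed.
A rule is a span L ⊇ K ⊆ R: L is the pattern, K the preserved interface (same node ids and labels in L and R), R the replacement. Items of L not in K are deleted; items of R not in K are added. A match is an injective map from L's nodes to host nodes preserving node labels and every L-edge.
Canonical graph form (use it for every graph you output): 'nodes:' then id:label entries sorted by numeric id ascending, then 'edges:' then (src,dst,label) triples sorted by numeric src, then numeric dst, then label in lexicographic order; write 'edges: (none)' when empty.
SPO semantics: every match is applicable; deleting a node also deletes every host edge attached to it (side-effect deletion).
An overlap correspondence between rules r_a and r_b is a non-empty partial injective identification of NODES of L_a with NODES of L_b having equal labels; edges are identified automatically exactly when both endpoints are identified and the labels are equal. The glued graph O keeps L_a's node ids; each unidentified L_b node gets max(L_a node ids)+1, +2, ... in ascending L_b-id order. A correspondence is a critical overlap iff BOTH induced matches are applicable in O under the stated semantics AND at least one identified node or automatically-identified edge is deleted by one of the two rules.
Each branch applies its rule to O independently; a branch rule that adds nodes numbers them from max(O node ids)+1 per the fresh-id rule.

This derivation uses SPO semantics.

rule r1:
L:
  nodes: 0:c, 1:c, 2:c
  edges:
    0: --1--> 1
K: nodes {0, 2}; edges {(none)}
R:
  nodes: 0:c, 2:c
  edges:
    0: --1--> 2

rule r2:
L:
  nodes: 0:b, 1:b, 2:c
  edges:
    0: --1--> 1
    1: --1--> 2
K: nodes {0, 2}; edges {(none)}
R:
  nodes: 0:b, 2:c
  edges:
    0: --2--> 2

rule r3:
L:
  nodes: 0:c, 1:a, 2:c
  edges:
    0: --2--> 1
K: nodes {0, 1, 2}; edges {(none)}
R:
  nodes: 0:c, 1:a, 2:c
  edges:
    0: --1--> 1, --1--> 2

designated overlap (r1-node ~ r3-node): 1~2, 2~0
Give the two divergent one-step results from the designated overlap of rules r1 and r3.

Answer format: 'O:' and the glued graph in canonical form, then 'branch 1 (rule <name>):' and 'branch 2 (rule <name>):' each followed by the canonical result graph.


O:
nodes: 0:c, 1:c, 2:c, 3:a
edges: (0,1,1); (2,3,2)
branch 1 (rule r1):
nodes: 0:c, 2:c, 3:a
edges: (0,2,1); (2,3,2)
branch 2 (rule r3):
nodes: 0:c, 1:c, 2:c, 3:a
edges: (0,1,1); (2,1,1); (2,3,1)


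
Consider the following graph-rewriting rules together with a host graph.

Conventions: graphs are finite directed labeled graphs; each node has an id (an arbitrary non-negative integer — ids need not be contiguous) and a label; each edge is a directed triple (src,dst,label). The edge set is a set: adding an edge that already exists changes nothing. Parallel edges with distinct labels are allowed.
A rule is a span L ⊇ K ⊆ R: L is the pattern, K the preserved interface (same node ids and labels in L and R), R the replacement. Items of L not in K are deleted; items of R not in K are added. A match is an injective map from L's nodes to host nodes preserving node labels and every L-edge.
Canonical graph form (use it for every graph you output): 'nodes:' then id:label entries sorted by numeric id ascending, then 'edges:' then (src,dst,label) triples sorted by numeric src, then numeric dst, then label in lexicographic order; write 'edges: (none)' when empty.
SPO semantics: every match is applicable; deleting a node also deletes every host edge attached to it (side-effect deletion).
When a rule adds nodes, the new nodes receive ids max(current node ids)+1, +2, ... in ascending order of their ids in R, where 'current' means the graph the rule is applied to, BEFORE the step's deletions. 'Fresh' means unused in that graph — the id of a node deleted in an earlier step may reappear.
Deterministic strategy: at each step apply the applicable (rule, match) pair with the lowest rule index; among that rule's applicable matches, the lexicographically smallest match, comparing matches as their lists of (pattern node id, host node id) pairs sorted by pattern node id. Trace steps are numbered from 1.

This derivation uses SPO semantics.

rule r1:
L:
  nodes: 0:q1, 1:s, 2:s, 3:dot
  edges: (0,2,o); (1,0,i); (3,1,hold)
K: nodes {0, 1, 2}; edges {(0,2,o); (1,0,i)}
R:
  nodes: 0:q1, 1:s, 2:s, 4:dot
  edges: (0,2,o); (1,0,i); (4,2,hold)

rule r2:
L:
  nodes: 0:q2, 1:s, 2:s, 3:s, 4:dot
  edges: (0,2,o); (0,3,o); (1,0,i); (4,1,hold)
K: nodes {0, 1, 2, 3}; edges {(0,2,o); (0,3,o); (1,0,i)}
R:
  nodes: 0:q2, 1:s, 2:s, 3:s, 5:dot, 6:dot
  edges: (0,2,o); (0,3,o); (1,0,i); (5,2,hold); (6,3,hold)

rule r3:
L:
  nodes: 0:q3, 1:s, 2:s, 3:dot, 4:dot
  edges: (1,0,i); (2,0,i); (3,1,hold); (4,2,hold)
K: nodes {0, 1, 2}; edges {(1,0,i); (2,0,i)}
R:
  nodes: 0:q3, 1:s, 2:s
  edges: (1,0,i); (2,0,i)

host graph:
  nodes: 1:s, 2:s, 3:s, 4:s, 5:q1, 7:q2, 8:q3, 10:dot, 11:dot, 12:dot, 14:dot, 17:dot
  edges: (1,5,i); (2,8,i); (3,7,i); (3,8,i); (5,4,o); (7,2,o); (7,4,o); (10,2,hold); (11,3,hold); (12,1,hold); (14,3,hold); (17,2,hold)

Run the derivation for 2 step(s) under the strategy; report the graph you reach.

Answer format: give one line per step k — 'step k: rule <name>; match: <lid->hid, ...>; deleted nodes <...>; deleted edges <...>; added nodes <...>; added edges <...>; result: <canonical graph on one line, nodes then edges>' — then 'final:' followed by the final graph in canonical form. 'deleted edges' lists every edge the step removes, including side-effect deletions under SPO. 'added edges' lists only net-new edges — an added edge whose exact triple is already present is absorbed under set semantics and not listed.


step 1: rule r1; match: 0->5, 1->1, 2->4, 3->12; deleted nodes 12; deleted edges (12,1,hold); added nodes 18; added edges (18,4,hold); result: nodes: 1:s, 2:s, 3:s, 4:s, 5:q1, 7:q2, 8:q3, 10:dot, 11:dot, 14:dot, 17:dot, 18:dot edges: (1,5,i); (2,8,i); (3,7,i); (3,8,i); (5,4,o); (7,2,o); (7,4,o); (10,2,hold); (11,3,hold); (14,3,hold); (17,2,hold); (18,4,hold)
step 2: rule r2; match: 0->7, 1->3, 2->2, 3->4, 4->11; deleted nodes 11; deleted edges (11,3,hold); added nodes 19, 20; added edges (19,2,hold); (20,4,hold); result: nodes: 1:s, 2:s, 3:s, 4:s, 5:q1, 7:q2, 8:q3, 10:dot, 14:dot, 17:dot, 18:dot, 19:dot, 20:dot edges: (1,5,i); (2,8,i); (3,7,i); (3,8,i); (5,4,o); (7,2,o); (7,4,o); (10,2,hold); (14,3,hold); (17,2,hold); (18,4,hold); (19,2,hold); (20,4,hold)
final:
nodes: 1:s, 2:s, 3:s, 4:s, 5:q1, 7:q2, 8:q3, 10:dot, 14:dot, 17:dot, 18:dot, 19:dot, 20:dot
edges: (1,5,i); (2,8,i); (3,7,i); (3,8,i); (5,4,o); (7,2,o); (7,4,o); (10,2,hold); (14,3,hold); (17,2,hold); (18,4,hold); (19,2,hold); (20,4,hold)


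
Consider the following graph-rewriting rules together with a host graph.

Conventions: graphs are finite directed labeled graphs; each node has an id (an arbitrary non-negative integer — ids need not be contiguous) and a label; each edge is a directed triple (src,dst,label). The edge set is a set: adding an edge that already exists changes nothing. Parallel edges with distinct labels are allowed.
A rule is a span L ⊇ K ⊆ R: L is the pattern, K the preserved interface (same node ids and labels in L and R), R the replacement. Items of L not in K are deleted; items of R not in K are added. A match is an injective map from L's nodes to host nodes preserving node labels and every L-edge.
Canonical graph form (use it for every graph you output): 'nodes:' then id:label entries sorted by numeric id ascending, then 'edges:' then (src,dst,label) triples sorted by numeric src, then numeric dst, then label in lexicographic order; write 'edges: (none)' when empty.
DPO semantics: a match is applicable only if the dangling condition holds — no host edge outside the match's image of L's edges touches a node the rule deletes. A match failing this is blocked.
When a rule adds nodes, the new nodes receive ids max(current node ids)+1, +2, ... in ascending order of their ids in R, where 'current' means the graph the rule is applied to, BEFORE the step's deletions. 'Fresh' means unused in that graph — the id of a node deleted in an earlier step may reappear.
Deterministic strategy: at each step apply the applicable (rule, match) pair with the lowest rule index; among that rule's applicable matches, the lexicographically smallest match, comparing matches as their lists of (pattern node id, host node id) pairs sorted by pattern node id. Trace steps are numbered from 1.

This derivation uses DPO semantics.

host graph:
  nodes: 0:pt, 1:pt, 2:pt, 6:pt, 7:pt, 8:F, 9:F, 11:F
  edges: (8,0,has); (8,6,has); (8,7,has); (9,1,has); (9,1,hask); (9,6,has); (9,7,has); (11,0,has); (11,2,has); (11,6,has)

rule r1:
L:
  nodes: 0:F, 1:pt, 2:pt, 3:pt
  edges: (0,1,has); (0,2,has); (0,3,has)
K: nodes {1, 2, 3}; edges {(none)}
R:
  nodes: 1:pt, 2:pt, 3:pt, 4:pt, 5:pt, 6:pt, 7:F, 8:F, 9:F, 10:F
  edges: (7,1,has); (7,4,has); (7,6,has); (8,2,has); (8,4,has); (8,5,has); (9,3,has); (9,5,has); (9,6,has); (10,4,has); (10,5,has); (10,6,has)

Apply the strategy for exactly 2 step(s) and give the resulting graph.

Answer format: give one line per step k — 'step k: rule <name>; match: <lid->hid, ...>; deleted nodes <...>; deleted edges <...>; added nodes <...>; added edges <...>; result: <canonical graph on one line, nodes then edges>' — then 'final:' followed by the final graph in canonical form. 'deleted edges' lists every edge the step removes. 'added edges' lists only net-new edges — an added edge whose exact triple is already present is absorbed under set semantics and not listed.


step 1: rule r1; match: 0->8, 1->0, 2->6, 3->7; deleted nodes 8; deleted edges (8,0,has); (8,6,has); (8,7,has); added nodes 12, 13, 14, 15, 16, 17, 18; added edges (15,0,has); (15,12,has); (15,14,has); (16,6,has); (16,12,has); (16,13,has); (17,7,has); (17,13,has); (17,14,has); (18,12,has); (18,13,has); (18,14,has); result: nodes: 0:pt, 1:pt, 2:pt, 6:pt, 7:pt, 9:F, 11:F, 12:pt, 13:pt, 14:pt, 15:F, 16:F, 17:F, 18:F edges: (9,1,has); (9,1,hask); (9,6,has); (9,7,has); (11,0,has); (11,2,has); (11,6,has); (15,0,has); (15,12,has); (15,14,has); (16,6,has); (16,12,has); (16,13,has); (17,7,has); (17,13,has); (17,14,has); (18,12,has); (18,13,has); (18,14,has)
step 2: rule r1; match: 0->11, 1->0, 2->2, 3->6; deleted nodes 11; deleted edges (11,0,has); (11,2,has); (11,6,has); added nodes 19, 20, 21, 22, 23, 24, 25; added edges (22,0,has); (22,19,has); (22,21,has); (23,2,has); (23,19,has); (23,20,has); (24,6,has); (24,20,has); (24,21,has); (25,19,has); (25,20,has); (25,21,has); result: nodes: 0:pt, 1:pt, 2:pt, 6:pt, 7:pt, 9:F, 12:pt, 13:pt, 14:pt, 15:F, 16:F, 17:F, 18:F, 19:pt, 20:pt, 21:pt, 22:F, 23:F, 24:F, 25:F edges: (9,1,has); (9,1,hask); (9,6,has); (9,7,has); (15,0,has); (15,12,has); (15,14,has); (16,6,has); (16,12,has); (16,13,has); (17,7,has); (17,13,has); (17,14,has); (18,12,has); (18,13,has); (18,14,has); (22,0,has); (22,19,has); (22,21,has); (23,2,has); (23,19,has); (23,20,has); (24,6,has); (24,20,has); (24,21,has); (25,19,has); (25,20,has); (25,21,has)
final:
nodes: 0:pt, 1:pt, 2:pt, 6:pt, 7:pt, 9:F, 12:pt, 13:pt, 14:pt, 15:F, 16:F, 17:F, 18:F, 19:pt, 20:pt, 21:pt, 22:F, 23:F, 24:F, 25:F
edges: (9,1,has); (9,1,hask); (9,6,has); (9,7,has); (15,0,has); (15,12,has); (15,14,has); (16,6,has); (16,12,has); (16,13,has); (17,7,has); (17,13,has); (17,14,has); (18,12,has); (18,13,has); (18,14,has); (22,0,has); (22,19,has); (22,21,has); (23,2,has); (23,19,has); (23,20,has); (24,6,has); (24,20,has); (24,21,has); (25,19,has); (25,20,has); (25,21,has)


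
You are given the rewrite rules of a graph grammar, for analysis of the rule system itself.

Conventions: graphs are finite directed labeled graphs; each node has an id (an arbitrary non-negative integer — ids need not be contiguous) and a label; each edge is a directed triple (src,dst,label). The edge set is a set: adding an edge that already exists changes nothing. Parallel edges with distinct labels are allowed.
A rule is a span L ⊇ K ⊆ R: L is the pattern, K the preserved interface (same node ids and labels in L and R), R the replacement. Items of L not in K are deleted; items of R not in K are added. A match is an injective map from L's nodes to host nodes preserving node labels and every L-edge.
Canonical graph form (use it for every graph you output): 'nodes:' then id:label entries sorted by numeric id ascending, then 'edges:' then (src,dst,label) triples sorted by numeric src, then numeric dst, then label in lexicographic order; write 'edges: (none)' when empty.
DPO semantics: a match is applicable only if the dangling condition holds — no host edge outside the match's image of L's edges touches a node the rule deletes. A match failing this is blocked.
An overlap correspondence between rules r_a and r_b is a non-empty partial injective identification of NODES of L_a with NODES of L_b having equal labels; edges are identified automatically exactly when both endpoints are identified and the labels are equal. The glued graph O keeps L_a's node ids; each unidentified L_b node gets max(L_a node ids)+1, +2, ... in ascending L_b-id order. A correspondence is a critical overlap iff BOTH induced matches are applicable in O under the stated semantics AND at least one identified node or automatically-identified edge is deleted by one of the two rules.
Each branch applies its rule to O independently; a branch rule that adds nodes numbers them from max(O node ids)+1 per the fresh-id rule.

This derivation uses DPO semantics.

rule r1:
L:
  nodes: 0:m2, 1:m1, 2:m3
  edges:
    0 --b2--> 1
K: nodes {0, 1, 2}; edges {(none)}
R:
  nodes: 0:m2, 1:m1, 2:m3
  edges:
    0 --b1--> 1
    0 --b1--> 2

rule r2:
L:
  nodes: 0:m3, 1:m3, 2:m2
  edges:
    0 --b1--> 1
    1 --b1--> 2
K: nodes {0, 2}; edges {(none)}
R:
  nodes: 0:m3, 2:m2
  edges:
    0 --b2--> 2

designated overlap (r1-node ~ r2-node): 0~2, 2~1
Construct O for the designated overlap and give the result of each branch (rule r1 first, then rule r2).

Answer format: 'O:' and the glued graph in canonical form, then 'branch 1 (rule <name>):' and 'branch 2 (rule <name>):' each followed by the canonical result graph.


O:
nodes: 0:m2, 1:m1, 2:m3, 3:m3
edges: (0,1,b2); (2,0,b1); (3,2,b1)
branch 1 (rule r1):
nodes: 0:m2, 1:m1, 2:m3, 3:m3
edges: (0,1,b1); (0,2,b1); (2,0,b1); (3,2,b1)
branch 2 (rule r2):
nodes: 0:m2, 1:m1, 3:m3
edges: (0,1,b2); (3,0,b2)


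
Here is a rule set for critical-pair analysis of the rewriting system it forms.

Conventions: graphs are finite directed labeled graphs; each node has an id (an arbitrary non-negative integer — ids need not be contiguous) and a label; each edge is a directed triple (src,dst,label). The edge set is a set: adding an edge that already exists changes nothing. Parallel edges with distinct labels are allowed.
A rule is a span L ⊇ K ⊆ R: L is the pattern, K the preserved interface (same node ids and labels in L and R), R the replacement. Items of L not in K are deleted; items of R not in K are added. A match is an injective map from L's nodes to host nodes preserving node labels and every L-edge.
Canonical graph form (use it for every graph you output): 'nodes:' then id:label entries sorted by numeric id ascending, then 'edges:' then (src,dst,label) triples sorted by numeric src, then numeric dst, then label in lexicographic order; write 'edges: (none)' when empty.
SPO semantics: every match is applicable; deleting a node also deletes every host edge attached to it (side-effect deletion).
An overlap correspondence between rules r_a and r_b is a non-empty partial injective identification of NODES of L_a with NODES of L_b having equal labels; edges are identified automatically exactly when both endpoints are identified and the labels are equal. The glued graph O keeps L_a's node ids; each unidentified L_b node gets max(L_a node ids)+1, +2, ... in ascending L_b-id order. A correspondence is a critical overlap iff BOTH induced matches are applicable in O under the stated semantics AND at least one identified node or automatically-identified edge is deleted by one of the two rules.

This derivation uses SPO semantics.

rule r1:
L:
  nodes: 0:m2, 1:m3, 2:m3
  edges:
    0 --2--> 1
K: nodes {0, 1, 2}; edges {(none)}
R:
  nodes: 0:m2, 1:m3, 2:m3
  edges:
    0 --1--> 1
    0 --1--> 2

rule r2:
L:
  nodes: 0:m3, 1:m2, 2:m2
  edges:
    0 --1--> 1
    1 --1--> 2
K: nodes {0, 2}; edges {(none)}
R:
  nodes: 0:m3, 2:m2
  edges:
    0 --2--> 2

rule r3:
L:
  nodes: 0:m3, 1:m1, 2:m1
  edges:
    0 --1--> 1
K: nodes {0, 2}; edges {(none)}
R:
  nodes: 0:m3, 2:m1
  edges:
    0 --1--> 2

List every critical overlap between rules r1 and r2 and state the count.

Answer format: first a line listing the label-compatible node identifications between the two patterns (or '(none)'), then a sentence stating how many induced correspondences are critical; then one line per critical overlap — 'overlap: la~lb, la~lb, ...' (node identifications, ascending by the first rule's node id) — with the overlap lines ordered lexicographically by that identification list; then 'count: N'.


label-compatible node identifications between L(r1) and L(r2): 0~1, 0~2, 1~0, 2~0
3 of the induced correspondences are critical overlaps of r1 and r2.
overlap: 0~1
overlap: 0~1, 1~0
overlap: 0~1, 2~0
count: 3


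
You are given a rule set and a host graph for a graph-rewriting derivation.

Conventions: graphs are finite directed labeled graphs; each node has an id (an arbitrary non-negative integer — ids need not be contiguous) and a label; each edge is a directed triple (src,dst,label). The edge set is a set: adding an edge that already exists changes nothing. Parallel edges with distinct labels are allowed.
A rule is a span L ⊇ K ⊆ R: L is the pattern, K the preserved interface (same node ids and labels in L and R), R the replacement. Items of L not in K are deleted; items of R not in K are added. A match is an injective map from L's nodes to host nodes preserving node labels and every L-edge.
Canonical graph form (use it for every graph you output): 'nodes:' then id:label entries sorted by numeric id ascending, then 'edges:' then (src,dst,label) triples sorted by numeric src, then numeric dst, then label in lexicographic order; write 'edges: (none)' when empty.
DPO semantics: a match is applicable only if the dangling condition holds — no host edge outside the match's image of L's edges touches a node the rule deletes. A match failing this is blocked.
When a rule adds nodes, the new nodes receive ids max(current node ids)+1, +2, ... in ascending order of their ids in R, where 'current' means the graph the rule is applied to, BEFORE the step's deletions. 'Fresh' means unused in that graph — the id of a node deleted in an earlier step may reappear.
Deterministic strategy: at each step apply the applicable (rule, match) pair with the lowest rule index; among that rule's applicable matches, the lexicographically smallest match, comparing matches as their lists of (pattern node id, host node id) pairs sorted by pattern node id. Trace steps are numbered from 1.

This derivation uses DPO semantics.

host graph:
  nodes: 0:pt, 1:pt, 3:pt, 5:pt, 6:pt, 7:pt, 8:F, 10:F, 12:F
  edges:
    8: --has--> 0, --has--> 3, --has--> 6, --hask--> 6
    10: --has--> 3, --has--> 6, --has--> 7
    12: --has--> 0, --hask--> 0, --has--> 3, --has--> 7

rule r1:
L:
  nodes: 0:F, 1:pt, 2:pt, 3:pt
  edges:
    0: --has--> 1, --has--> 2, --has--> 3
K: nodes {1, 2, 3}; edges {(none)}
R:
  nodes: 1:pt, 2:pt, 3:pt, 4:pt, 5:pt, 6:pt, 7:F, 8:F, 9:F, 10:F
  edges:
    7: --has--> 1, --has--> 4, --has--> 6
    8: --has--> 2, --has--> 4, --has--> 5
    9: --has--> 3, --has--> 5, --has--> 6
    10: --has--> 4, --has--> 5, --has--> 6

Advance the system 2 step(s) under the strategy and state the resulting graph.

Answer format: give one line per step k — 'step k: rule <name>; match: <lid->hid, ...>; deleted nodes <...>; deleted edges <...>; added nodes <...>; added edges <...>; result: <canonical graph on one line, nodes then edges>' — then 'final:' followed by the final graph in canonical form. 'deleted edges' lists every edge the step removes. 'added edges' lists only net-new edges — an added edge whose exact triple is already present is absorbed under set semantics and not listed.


step 1: rule r1; match: 0->10, 1->3, 2->6, 3->7; deleted nodes 10; deleted edges (10,3,has); (10,6,has); (10,7,has); added nodes 13, 14, 15, 16, 17, 18, 19; added edges (16,3,has); (16,13,has); (16,15,has); (17,6,has); (17,13,has); (17,14,has); (18,7,has); (18,14,has); (18,15,has); (19,13,has); (19,14,has); (19,15,has); result: nodes: 0:pt, 1:pt, 3:pt, 5:pt, 6:pt, 7:pt, 8:F, 12:F, 13:pt, 14:pt, 15:pt, 16:F, 17:F, 18:F, 19:F edges: (8,0,has); (8,3,has); (8,6,has); (8,6,hask); (12,0,has); (12,0,hask); (12,3,has); (12,7,has); (16,3,has); (16,13,has); (16,15,has); (17,6,has); (17,13,has); (17,14,has); (18,7,has); (18,14,has); (18,15,has); (19,13,has); (19,14,has); (19,15,has)
step 2: rule r1; match: 0->16, 1->3, 2->13, 3->15; deleted nodes 16; deleted edges (16,3,has); (16,13,has); (16,15,has); added nodes 20, 21, 22, 23, 24, 25, 26; added edges (23,3,has); (23,20,has); (23,22,has); (24,13,has); (24,20,has); (24,21,has); (25,15,has); (25,21,has); (25,22,has); (26,20,has); (26,21,has); (26,22,has); result: nodes: 0:pt, 1:pt, 3:pt, 5:pt, 6:pt, 7:pt, 8:F, 12:F, 13:pt, 14:pt, 15:pt, 17:F, 18:F, 19:F, 20:pt, 21:pt, 22:pt, 23:F, 24:F, 25:F, 26:F edges: (8,0,has); (8,3,has); (8,6,has); (8,6,hask); (12,0,has); (12,0,hask); (12,3,has); (12,7,has); (17,6,has); (17,13,has); (17,14,has); (18,7,has); (18,14,has); (18,15,has); (19,13,has); (19,14,has); (19,15,has); (23,3,has); (23,20,has); (23,22,has); (24,13,has); (24,20,has); (24,21,has); (25,15,has); (25,21,has); (25,22,has); (26,20,has); (26,21,has); (26,22,has)
final:
nodes: 0:pt, 1:pt, 3:pt, 5:pt, 6:pt, 7:pt, 8:F, 12:F, 13:pt, 14:pt, 15:pt, 17:F, 18:F, 19:F, 20:pt, 21:pt, 22:pt, 23:F, 24:F, 25:F, 26:F
edges: (8,0,has); (8,3,has); (8,6,has); (8,6,hask); (12,0,has); (12,0,hask); (12,3,has); (12,7,has); (17,6,has); (17,13,has); (17,14,has); (18,7,has); (18,14,has); (18,15,has); (19,13,has); (19,14,has); (19,15,has); (23,3,has); (23,20,has); (23,22,has); (24,13,has); (24,20,has); (24,21,has); (25,15,has); (25,21,has); (25,22,has); (26,20,has); (26,21,has); (26,22,has)


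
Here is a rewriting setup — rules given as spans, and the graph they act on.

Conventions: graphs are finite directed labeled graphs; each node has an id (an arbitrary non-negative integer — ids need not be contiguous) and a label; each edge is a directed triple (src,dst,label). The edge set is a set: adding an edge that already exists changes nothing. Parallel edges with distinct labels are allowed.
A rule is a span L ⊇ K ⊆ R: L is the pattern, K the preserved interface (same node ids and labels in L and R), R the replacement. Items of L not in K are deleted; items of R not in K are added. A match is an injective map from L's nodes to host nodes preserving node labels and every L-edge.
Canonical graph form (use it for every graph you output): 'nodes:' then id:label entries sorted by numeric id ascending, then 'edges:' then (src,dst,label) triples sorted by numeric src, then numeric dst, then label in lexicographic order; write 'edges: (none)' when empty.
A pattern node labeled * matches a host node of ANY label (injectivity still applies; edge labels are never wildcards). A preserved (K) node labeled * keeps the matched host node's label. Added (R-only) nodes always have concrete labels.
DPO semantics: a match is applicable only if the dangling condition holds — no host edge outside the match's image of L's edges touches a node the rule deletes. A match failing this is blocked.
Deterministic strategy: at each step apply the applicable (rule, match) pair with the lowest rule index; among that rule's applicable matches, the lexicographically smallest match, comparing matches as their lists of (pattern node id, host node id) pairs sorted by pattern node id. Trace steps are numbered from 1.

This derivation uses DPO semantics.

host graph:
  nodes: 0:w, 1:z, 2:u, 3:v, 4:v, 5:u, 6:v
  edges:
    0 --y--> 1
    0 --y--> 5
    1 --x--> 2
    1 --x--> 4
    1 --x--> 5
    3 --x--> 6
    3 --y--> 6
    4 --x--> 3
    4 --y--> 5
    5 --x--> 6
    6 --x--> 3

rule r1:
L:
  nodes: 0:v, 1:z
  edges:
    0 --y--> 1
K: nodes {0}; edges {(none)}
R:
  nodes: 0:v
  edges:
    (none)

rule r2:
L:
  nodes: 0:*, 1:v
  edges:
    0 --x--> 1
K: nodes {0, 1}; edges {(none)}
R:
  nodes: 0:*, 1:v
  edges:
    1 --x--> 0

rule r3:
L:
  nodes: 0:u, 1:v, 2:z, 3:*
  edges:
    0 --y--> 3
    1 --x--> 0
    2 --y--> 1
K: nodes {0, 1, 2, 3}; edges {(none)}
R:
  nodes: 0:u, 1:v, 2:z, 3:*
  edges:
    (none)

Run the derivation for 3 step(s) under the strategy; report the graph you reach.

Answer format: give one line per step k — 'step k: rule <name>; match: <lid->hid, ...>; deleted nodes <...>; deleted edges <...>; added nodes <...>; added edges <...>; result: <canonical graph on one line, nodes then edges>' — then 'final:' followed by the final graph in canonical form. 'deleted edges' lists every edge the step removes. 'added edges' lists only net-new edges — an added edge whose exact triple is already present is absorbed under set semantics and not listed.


step 1: rule r2; match: 0->1, 1->4; deleted nodes (none); deleted edges (1,4,x); added nodes (none); added edges (4,1,x); result: nodes: 0:w, 1:z, 2:u, 3:v, 4:v, 5:u, 6:v edges: (0,1,y); (0,5,y); (1,2,x); (1,5,x); (3,6,x); (3,6,y); (4,1,x); (4,3,x); (4,5,y); (5,6,x); (6,3,x)
step 2: rule r2; match: 0->3, 1->6; deleted nodes (none); deleted edges (3,6,x); added nodes (none); added edges (none); result: nodes: 0:w, 1:z, 2:u, 3:v, 4:v, 5:u, 6:v edges: (0,1,y); (0,5,y); (1,2,x); (1,5,x); (3,6,y); (4,1,x); (4,3,x); (4,5,y); (5,6,x); (6,3,x)
step 3: rule r2; match: 0->4, 1->3; deleted nodes (none); deleted edges (4,3,x); added nodes (none); added edges (3,4,x); result: nodes: 0:w, 1:z, 2:u, 3:v, 4:v, 5:u, 6:v edges: (0,1,y); (0,5,y); (1,2,x); (1,5,x); (3,4,x); (3,6,y); (4,1,x); (4,5,y); (5,6,x); (6,3,x)
final:
nodes: 0:w, 1:z, 2:u, 3:v, 4:v, 5:u, 6:v
edges: (0,1,y); (0,5,y); (1,2,x); (1,5,x); (3,4,x); (3,6,y); (4,1,x); (4,5,y); (5,6,x); (6,3,x)


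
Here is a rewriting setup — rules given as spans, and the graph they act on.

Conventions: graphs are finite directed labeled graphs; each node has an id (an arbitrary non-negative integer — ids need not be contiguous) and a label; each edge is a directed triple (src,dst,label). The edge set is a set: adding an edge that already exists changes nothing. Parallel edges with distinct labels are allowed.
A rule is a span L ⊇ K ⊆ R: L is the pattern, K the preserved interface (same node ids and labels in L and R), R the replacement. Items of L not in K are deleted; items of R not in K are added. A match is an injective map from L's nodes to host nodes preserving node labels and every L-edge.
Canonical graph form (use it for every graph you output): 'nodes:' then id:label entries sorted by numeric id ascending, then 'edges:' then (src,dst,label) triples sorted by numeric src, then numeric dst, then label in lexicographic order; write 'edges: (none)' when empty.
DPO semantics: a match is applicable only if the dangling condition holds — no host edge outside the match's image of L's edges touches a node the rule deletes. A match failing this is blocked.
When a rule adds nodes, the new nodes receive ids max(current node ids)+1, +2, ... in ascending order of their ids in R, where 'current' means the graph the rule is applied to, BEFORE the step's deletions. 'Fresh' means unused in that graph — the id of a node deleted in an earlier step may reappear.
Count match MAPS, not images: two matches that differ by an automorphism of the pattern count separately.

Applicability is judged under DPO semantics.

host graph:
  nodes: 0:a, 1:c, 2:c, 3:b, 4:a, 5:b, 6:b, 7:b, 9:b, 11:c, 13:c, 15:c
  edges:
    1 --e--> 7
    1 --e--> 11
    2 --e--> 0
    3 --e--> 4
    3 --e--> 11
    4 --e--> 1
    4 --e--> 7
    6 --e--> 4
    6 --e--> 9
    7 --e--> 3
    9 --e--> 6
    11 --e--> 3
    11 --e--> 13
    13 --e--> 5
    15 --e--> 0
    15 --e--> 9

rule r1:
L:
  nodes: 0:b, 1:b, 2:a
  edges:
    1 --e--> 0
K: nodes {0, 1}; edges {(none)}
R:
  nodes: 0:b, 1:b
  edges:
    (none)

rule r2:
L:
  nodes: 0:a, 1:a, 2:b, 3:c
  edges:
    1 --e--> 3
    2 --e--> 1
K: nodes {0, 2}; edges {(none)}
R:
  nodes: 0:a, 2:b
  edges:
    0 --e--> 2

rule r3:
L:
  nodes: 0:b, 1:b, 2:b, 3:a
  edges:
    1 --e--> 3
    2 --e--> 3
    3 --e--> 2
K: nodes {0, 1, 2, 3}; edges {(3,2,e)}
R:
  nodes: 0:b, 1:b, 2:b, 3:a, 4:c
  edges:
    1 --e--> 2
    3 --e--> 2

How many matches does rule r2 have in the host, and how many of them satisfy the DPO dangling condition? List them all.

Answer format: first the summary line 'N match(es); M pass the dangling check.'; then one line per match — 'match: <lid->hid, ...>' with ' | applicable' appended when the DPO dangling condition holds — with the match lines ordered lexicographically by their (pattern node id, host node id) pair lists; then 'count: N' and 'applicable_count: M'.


2 match(es); 0 pass the dangling check.
match: 0->0, 1->4, 2->3, 3->1
match: 0->0, 1->4, 2->6, 3->1
count: 2
applicable_count: 0


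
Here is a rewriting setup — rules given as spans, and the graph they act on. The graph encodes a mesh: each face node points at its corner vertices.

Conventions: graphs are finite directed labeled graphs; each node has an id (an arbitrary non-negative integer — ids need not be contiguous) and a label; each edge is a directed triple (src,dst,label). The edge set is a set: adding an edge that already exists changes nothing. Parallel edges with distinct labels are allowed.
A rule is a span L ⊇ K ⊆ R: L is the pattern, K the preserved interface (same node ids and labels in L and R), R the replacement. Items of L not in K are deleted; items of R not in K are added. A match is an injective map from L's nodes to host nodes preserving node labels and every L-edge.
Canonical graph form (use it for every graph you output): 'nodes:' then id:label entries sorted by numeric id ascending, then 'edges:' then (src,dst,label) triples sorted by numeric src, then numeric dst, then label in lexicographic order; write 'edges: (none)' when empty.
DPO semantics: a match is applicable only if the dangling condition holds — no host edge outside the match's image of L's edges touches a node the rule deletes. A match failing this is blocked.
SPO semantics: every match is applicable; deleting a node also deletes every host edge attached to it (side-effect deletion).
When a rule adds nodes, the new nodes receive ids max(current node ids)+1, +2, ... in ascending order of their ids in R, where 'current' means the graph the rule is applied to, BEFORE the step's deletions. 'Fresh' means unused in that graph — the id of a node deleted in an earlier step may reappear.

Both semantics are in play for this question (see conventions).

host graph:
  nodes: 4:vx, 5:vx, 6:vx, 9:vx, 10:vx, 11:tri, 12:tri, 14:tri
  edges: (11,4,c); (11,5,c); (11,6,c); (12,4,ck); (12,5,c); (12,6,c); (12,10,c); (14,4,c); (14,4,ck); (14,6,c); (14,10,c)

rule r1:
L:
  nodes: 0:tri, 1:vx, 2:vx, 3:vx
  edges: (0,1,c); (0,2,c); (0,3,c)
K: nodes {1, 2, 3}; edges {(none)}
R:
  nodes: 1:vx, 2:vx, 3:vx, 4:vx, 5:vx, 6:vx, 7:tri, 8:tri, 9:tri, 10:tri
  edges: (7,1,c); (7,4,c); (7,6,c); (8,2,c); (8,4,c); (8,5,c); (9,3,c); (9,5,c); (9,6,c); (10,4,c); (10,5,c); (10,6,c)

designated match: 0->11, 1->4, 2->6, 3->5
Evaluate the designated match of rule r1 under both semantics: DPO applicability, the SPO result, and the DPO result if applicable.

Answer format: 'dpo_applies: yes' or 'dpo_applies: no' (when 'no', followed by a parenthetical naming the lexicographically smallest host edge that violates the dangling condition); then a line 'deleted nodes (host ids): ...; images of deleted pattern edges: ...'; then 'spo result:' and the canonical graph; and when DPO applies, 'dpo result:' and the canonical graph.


dpo_applies: yes
deleted nodes (host ids): 11; images of deleted pattern edges: (11,4,c); (11,5,c); (11,6,c)
spo result:
nodes: 4:vx, 5:vx, 6:vx, 9:vx, 10:vx, 12:tri, 14:tri, 15:vx, 16:vx, 17:vx, 18:tri, 19:tri, 20:tri, 21:tri
edges: (12,4,ck); (12,5,c); (12,6,c); (12,10,c); (14,4,c); (14,4,ck); (14,6,c); (14,10,c); (18,4,c); (18,15,c); (18,17,c); (19,6,c); (19,15,c); (19,16,c); (20,5,c); (20,16,c); (20,17,c); (21,15,c); (21,16,c); (21,17,c)
dpo result:
nodes: 4:vx, 5:vx, 6:vx, 9:vx, 10:vx, 12:tri, 14:tri, 15:vx, 16:vx, 17:vx, 18:tri, 19:tri, 20:tri, 21:tri
edges: (12,4,ck); (12,5,c); (12,6,c); (12,10,c); (14,4,c); (14,4,ck); (14,6,c); (14,10,c); (18,4,c); (18,15,c); (18,17,c); (19,6,c); (19,15,c); (19,16,c); (20,5,c); (20,16,c); (20,17,c); (21,15,c); (21,16,c); (21,17,c)


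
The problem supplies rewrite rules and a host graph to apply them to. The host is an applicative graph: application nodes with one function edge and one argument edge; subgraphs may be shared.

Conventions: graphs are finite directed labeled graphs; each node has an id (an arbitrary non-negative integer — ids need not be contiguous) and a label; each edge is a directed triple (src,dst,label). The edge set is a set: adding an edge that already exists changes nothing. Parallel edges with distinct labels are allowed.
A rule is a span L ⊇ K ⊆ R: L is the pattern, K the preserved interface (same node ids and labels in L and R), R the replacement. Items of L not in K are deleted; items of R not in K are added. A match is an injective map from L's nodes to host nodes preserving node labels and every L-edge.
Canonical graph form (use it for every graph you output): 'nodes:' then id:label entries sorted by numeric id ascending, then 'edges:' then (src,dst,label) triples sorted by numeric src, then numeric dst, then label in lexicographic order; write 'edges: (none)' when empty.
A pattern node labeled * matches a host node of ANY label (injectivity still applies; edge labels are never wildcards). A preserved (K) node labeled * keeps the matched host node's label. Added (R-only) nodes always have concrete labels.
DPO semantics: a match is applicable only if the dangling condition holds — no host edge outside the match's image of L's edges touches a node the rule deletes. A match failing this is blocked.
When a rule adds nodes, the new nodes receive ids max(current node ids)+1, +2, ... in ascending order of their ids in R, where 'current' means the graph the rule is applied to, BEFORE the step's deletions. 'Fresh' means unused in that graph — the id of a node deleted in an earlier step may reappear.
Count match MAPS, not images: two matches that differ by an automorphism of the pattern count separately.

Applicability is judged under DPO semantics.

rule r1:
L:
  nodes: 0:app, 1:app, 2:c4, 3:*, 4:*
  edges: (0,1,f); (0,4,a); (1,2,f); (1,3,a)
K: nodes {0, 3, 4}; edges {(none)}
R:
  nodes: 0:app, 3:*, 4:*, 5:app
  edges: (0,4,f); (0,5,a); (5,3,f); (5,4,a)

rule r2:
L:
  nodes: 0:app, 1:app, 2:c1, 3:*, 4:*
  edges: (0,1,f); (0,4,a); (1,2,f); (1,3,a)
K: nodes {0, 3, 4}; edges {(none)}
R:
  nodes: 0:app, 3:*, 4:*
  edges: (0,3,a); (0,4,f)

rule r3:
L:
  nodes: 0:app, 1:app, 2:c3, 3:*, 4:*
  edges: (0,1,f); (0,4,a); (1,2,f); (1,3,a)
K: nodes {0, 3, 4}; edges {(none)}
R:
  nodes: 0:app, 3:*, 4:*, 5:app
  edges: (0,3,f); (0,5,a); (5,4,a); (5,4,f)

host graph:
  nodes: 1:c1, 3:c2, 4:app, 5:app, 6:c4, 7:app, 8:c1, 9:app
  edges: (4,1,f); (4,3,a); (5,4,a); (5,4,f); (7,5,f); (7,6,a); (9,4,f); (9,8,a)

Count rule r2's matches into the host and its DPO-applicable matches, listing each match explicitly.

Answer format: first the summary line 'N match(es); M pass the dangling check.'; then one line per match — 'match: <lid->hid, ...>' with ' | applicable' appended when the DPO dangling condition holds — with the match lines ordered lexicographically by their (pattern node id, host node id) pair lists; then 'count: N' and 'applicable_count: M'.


1 match(es); 0 pass the dangling check.
match: 0->9, 1->4, 2->1, 3->3, 4->8
count: 1
applicable_count: 0


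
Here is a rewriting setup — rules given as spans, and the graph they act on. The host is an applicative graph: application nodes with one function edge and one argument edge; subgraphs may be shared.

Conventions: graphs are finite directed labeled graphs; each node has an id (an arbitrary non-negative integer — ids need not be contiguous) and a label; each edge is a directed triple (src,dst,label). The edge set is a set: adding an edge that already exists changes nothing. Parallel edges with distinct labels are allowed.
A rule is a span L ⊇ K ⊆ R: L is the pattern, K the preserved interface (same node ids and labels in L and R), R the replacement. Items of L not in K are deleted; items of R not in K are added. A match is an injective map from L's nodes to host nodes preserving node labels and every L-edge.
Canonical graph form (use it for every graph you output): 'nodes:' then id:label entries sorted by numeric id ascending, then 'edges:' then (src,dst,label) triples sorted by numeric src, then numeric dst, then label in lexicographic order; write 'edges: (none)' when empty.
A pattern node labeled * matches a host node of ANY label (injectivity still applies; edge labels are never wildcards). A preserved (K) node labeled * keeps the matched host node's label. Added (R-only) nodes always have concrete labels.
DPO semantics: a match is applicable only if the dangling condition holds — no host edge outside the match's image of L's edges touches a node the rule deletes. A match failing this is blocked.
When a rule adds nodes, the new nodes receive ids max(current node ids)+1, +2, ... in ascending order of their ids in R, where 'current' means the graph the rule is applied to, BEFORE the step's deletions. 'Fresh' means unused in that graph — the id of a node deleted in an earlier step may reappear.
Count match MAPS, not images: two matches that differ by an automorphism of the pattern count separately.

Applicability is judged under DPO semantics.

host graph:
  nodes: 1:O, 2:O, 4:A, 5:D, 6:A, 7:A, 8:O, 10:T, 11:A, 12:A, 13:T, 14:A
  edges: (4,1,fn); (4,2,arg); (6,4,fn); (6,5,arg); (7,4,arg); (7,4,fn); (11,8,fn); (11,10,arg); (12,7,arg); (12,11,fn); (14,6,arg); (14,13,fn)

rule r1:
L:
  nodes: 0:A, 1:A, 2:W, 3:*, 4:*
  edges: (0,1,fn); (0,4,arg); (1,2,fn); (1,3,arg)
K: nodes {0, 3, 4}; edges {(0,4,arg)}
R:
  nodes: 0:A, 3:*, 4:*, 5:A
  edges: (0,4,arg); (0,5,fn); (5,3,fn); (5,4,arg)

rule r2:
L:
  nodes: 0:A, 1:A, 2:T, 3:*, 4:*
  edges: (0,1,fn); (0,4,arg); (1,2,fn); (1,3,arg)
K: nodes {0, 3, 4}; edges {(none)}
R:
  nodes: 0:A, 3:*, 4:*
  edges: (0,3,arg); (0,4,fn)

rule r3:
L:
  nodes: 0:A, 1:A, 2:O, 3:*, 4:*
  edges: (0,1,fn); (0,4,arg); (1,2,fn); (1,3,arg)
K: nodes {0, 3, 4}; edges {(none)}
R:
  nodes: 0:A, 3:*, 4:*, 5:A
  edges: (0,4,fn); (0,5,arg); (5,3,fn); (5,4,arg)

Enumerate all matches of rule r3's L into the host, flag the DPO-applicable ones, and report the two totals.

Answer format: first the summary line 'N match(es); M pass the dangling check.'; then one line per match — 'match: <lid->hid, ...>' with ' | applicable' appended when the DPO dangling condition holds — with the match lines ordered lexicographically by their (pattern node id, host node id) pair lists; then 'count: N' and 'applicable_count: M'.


2 match(es); 1 pass the dangling check.
match: 0->6, 1->4, 2->1, 3->2, 4->5
match: 0->12, 1->11, 2->8, 3->10, 4->7 | applicable
count: 2
applicable_count: 1
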